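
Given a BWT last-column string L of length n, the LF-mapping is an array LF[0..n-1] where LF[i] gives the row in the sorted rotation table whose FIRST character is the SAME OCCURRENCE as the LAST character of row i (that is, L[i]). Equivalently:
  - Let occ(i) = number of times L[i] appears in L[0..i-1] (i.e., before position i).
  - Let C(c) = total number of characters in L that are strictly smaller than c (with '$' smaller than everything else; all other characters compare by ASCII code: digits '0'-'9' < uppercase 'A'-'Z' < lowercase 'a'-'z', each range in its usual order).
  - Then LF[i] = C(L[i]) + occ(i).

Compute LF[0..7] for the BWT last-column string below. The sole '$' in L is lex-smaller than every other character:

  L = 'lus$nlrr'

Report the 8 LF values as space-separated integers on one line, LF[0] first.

Answer: 1 7 6 0 3 2 4 5

Derivation:
Char counts: '$':1, 'l':2, 'n':1, 'r':2, 's':1, 'u':1
C (first-col start): C('$')=0, C('l')=1, C('n')=3, C('r')=4, C('s')=6, C('u')=7
L[0]='l': occ=0, LF[0]=C('l')+0=1+0=1
L[1]='u': occ=0, LF[1]=C('u')+0=7+0=7
L[2]='s': occ=0, LF[2]=C('s')+0=6+0=6
L[3]='$': occ=0, LF[3]=C('$')+0=0+0=0
L[4]='n': occ=0, LF[4]=C('n')+0=3+0=3
L[5]='l': occ=1, LF[5]=C('l')+1=1+1=2
L[6]='r': occ=0, LF[6]=C('r')+0=4+0=4
L[7]='r': occ=1, LF[7]=C('r')+1=4+1=5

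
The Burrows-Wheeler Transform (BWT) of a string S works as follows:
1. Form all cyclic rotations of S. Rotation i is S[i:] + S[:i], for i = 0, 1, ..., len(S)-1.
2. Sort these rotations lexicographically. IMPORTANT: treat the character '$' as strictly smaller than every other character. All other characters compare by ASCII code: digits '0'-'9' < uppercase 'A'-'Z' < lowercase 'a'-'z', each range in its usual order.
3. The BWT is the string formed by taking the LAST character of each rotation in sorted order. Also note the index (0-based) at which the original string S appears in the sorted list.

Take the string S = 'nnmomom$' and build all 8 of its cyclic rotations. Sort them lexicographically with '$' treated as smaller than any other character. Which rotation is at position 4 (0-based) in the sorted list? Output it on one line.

All 8 rotations (rotation i = S[i:]+S[:i]):
  rot[0] = nnmomom$
  rot[1] = nmomom$n
  rot[2] = momom$nn
  rot[3] = omom$nnm
  rot[4] = mom$nnmo
  rot[5] = om$nnmom
  rot[6] = m$nnmomo
  rot[7] = $nnmomom
Sorted (with $ < everything):
  sorted[0] = $nnmomom
  sorted[1] = m$nnmomo
  sorted[2] = mom$nnmo
  sorted[3] = momom$nn
  sorted[4] = nmomom$n
  sorted[5] = nnmomom$
  sorted[6] = om$nnmom
  sorted[7] = omom$nnm
sorted[4] = nmomom$n

Answer: nmomom$n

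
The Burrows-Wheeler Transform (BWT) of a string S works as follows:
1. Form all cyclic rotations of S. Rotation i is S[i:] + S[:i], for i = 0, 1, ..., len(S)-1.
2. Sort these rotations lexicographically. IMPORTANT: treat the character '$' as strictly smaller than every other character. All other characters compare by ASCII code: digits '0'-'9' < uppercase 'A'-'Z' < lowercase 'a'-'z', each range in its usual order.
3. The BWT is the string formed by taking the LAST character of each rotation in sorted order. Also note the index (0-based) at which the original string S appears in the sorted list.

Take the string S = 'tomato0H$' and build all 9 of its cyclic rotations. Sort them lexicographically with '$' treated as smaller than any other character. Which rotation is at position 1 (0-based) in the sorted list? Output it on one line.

All 9 rotations (rotation i = S[i:]+S[:i]):
  rot[0] = tomato0H$
  rot[1] = omato0H$t
  rot[2] = mato0H$to
  rot[3] = ato0H$tom
  rot[4] = to0H$toma
  rot[5] = o0H$tomat
  rot[6] = 0H$tomato
  rot[7] = H$tomato0
  rot[8] = $tomato0H
Sorted (with $ < everything):
  sorted[0] = $tomato0H
  sorted[1] = 0H$tomato
  sorted[2] = H$tomato0
  sorted[3] = ato0H$tom
  sorted[4] = mato0H$to
  sorted[5] = o0H$tomat
  sorted[6] = omato0H$t
  sorted[7] = to0H$toma
  sorted[8] = tomato0H$
sorted[1] = 0H$tomato

Answer: 0H$tomato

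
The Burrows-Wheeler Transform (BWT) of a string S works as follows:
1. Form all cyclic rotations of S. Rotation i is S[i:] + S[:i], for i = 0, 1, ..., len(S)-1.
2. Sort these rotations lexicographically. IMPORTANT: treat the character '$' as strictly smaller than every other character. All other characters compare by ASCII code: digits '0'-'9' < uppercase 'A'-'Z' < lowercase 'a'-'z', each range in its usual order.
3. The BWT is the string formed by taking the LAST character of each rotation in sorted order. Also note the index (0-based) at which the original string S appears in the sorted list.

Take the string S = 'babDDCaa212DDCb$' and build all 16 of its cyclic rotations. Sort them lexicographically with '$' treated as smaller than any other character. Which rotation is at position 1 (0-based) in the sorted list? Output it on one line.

All 16 rotations (rotation i = S[i:]+S[:i]):
  rot[0] = babDDCaa212DDCb$
  rot[1] = abDDCaa212DDCb$b
  rot[2] = bDDCaa212DDCb$ba
  rot[3] = DDCaa212DDCb$bab
  rot[4] = DCaa212DDCb$babD
  rot[5] = Caa212DDCb$babDD
  rot[6] = aa212DDCb$babDDC
  rot[7] = a212DDCb$babDDCa
  rot[8] = 212DDCb$babDDCaa
  rot[9] = 12DDCb$babDDCaa2
  rot[10] = 2DDCb$babDDCaa21
  rot[11] = DDCb$babDDCaa212
  rot[12] = DCb$babDDCaa212D
  rot[13] = Cb$babDDCaa212DD
  rot[14] = b$babDDCaa212DDC
  rot[15] = $babDDCaa212DDCb
Sorted (with $ < everything):
  sorted[0] = $babDDCaa212DDCb
  sorted[1] = 12DDCb$babDDCaa2
  sorted[2] = 212DDCb$babDDCaa
  sorted[3] = 2DDCb$babDDCaa21
  sorted[4] = Caa212DDCb$babDD
  sorted[5] = Cb$babDDCaa212DD
  sorted[6] = DCaa212DDCb$babD
  sorted[7] = DCb$babDDCaa212D
  sorted[8] = DDCaa212DDCb$bab
  sorted[9] = DDCb$babDDCaa212
  sorted[10] = a212DDCb$babDDCa
  sorted[11] = aa212DDCb$babDDC
  sorted[12] = abDDCaa212DDCb$b
  sorted[13] = b$babDDCaa212DDC
  sorted[14] = bDDCaa212DDCb$ba
  sorted[15] = babDDCaa212DDCb$
sorted[1] = 12DDCb$babDDCaa2

Answer: 12DDCb$babDDCaa2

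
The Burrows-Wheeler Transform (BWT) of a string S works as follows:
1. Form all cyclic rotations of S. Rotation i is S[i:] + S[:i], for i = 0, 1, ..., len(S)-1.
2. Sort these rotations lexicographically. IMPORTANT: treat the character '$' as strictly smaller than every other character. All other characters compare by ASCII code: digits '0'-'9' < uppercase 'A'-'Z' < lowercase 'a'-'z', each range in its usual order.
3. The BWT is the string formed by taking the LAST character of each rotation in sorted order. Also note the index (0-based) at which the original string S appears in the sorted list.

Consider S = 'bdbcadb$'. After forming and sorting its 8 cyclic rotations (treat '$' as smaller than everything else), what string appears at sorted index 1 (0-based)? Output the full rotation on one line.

Answer: adb$bdbc

Derivation:
All 8 rotations (rotation i = S[i:]+S[:i]):
  rot[0] = bdbcadb$
  rot[1] = dbcadb$b
  rot[2] = bcadb$bd
  rot[3] = cadb$bdb
  rot[4] = adb$bdbc
  rot[5] = db$bdbca
  rot[6] = b$bdbcad
  rot[7] = $bdbcadb
Sorted (with $ < everything):
  sorted[0] = $bdbcadb
  sorted[1] = adb$bdbc
  sorted[2] = b$bdbcad
  sorted[3] = bcadb$bd
  sorted[4] = bdbcadb$
  sorted[5] = cadb$bdb
  sorted[6] = db$bdbca
  sorted[7] = dbcadb$b
sorted[1] = adb$bdbc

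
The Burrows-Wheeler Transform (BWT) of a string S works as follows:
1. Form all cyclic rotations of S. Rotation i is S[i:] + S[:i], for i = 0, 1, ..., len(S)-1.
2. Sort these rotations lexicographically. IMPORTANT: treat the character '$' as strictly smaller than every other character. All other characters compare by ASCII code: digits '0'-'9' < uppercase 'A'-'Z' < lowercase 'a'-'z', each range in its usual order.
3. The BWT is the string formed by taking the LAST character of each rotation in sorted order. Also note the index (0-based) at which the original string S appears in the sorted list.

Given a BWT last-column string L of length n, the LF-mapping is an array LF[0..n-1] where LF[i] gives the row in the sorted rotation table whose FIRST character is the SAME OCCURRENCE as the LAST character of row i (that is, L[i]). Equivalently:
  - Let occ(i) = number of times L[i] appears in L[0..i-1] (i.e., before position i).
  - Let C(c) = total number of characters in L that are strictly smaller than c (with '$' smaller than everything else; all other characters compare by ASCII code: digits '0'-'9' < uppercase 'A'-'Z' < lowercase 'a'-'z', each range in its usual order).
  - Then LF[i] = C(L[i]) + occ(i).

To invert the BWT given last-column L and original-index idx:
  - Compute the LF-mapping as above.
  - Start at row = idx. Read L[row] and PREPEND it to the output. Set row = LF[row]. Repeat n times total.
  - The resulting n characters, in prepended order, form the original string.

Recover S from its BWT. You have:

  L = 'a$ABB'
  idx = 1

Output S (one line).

LF mapping: 4 0 1 2 3
Walk LF starting at row 1, prepending L[row]:
  step 1: row=1, L[1]='$', prepend. Next row=LF[1]=0
  step 2: row=0, L[0]='a', prepend. Next row=LF[0]=4
  step 3: row=4, L[4]='B', prepend. Next row=LF[4]=3
  step 4: row=3, L[3]='B', prepend. Next row=LF[3]=2
  step 5: row=2, L[2]='A', prepend. Next row=LF[2]=1
Reversed output: ABBa$

Answer: ABBa$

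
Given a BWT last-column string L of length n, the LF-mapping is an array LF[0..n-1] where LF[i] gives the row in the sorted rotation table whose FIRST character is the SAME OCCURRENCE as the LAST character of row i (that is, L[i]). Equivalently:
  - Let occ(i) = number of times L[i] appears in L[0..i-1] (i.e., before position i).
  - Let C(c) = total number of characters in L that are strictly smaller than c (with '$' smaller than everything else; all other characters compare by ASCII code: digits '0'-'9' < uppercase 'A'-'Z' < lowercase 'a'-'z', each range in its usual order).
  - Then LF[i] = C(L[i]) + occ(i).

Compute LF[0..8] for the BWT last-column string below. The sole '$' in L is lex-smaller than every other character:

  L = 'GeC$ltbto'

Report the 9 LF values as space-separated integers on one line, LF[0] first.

Answer: 2 4 1 0 5 7 3 8 6

Derivation:
Char counts: '$':1, 'C':1, 'G':1, 'b':1, 'e':1, 'l':1, 'o':1, 't':2
C (first-col start): C('$')=0, C('C')=1, C('G')=2, C('b')=3, C('e')=4, C('l')=5, C('o')=6, C('t')=7
L[0]='G': occ=0, LF[0]=C('G')+0=2+0=2
L[1]='e': occ=0, LF[1]=C('e')+0=4+0=4
L[2]='C': occ=0, LF[2]=C('C')+0=1+0=1
L[3]='$': occ=0, LF[3]=C('$')+0=0+0=0
L[4]='l': occ=0, LF[4]=C('l')+0=5+0=5
L[5]='t': occ=0, LF[5]=C('t')+0=7+0=7
L[6]='b': occ=0, LF[6]=C('b')+0=3+0=3
L[7]='t': occ=1, LF[7]=C('t')+1=7+1=8
L[8]='o': occ=0, LF[8]=C('o')+0=6+0=6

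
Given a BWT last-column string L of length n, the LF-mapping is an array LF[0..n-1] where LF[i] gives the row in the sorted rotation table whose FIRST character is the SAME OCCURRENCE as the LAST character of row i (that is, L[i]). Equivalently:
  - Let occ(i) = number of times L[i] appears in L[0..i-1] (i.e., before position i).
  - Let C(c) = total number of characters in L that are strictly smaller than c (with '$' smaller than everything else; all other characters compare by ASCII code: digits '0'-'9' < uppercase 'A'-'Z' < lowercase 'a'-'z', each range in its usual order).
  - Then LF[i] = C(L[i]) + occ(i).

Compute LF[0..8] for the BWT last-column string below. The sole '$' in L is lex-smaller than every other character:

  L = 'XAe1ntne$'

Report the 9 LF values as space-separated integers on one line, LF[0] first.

Answer: 3 2 4 1 6 8 7 5 0

Derivation:
Char counts: '$':1, '1':1, 'A':1, 'X':1, 'e':2, 'n':2, 't':1
C (first-col start): C('$')=0, C('1')=1, C('A')=2, C('X')=3, C('e')=4, C('n')=6, C('t')=8
L[0]='X': occ=0, LF[0]=C('X')+0=3+0=3
L[1]='A': occ=0, LF[1]=C('A')+0=2+0=2
L[2]='e': occ=0, LF[2]=C('e')+0=4+0=4
L[3]='1': occ=0, LF[3]=C('1')+0=1+0=1
L[4]='n': occ=0, LF[4]=C('n')+0=6+0=6
L[5]='t': occ=0, LF[5]=C('t')+0=8+0=8
L[6]='n': occ=1, LF[6]=C('n')+1=6+1=7
L[7]='e': occ=1, LF[7]=C('e')+1=4+1=5
L[8]='$': occ=0, LF[8]=C('$')+0=0+0=0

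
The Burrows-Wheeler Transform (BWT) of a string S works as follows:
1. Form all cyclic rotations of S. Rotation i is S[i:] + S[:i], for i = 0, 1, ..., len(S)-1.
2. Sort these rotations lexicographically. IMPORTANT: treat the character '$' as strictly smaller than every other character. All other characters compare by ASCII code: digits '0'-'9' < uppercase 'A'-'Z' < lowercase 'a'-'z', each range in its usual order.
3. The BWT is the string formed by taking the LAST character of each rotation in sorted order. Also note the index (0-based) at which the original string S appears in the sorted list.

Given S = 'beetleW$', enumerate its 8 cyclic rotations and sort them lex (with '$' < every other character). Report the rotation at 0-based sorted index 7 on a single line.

All 8 rotations (rotation i = S[i:]+S[:i]):
  rot[0] = beetleW$
  rot[1] = eetleW$b
  rot[2] = etleW$be
  rot[3] = tleW$bee
  rot[4] = leW$beet
  rot[5] = eW$beetl
  rot[6] = W$beetle
  rot[7] = $beetleW
Sorted (with $ < everything):
  sorted[0] = $beetleW
  sorted[1] = W$beetle
  sorted[2] = beetleW$
  sorted[3] = eW$beetl
  sorted[4] = eetleW$b
  sorted[5] = etleW$be
  sorted[6] = leW$beet
  sorted[7] = tleW$bee
sorted[7] = tleW$bee

Answer: tleW$bee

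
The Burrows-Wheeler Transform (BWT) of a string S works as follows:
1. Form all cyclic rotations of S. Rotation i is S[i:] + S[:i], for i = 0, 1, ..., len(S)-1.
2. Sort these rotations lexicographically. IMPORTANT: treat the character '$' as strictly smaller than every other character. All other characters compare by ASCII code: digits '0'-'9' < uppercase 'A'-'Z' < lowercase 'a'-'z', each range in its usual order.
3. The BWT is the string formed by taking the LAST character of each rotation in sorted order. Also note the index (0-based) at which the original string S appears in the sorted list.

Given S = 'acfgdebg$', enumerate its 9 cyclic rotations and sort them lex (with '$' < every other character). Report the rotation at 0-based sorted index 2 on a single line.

Answer: bg$acfgde

Derivation:
All 9 rotations (rotation i = S[i:]+S[:i]):
  rot[0] = acfgdebg$
  rot[1] = cfgdebg$a
  rot[2] = fgdebg$ac
  rot[3] = gdebg$acf
  rot[4] = debg$acfg
  rot[5] = ebg$acfgd
  rot[6] = bg$acfgde
  rot[7] = g$acfgdeb
  rot[8] = $acfgdebg
Sorted (with $ < everything):
  sorted[0] = $acfgdebg
  sorted[1] = acfgdebg$
  sorted[2] = bg$acfgde
  sorted[3] = cfgdebg$a
  sorted[4] = debg$acfg
  sorted[5] = ebg$acfgd
  sorted[6] = fgdebg$ac
  sorted[7] = g$acfgdeb
  sorted[8] = gdebg$acf
sorted[2] = bg$acfgde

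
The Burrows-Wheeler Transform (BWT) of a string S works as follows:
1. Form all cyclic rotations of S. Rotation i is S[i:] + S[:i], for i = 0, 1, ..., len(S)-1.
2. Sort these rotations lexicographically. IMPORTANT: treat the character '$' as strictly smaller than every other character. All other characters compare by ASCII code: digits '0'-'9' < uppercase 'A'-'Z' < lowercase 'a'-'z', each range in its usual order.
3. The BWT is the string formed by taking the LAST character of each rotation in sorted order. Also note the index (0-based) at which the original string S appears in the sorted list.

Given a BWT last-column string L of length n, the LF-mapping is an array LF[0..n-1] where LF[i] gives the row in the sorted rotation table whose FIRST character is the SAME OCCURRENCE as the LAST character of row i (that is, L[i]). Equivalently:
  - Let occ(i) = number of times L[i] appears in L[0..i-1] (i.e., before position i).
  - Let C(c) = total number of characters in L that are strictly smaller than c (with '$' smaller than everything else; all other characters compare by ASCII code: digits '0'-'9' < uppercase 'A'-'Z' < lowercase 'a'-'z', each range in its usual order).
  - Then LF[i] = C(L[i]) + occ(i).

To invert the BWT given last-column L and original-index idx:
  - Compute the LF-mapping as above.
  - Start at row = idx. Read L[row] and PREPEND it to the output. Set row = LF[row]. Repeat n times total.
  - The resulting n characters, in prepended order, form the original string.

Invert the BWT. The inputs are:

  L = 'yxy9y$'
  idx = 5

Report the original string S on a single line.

LF mapping: 3 2 4 1 5 0
Walk LF starting at row 5, prepending L[row]:
  step 1: row=5, L[5]='$', prepend. Next row=LF[5]=0
  step 2: row=0, L[0]='y', prepend. Next row=LF[0]=3
  step 3: row=3, L[3]='9', prepend. Next row=LF[3]=1
  step 4: row=1, L[1]='x', prepend. Next row=LF[1]=2
  step 5: row=2, L[2]='y', prepend. Next row=LF[2]=4
  step 6: row=4, L[4]='y', prepend. Next row=LF[4]=5
Reversed output: yyx9y$

Answer: yyx9y$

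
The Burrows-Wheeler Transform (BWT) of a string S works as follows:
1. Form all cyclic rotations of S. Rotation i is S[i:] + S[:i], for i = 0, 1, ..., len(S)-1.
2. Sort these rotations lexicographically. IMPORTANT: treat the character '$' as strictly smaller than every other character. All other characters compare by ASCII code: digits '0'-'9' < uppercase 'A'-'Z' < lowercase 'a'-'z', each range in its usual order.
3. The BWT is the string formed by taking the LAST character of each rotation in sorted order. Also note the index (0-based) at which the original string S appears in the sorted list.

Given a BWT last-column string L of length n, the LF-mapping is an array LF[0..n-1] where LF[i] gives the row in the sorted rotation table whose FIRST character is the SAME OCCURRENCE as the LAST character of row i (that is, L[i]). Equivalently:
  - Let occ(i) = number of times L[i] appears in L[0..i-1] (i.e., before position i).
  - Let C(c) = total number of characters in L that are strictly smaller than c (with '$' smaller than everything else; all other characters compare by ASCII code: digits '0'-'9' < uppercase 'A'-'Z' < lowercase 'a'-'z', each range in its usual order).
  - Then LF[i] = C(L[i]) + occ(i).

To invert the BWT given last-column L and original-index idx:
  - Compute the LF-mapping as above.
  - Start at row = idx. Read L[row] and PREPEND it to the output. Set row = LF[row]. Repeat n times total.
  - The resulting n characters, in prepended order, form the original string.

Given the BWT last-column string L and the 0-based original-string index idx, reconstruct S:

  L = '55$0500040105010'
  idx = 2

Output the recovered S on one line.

Answer: 001150050004055$

Derivation:
LF mapping: 12 13 0 1 14 2 3 4 11 5 9 6 15 7 10 8
Walk LF starting at row 2, prepending L[row]:
  step 1: row=2, L[2]='$', prepend. Next row=LF[2]=0
  step 2: row=0, L[0]='5', prepend. Next row=LF[0]=12
  step 3: row=12, L[12]='5', prepend. Next row=LF[12]=15
  step 4: row=15, L[15]='0', prepend. Next row=LF[15]=8
  step 5: row=8, L[8]='4', prepend. Next row=LF[8]=11
  step 6: row=11, L[11]='0', prepend. Next row=LF[11]=6
  step 7: row=6, L[6]='0', prepend. Next row=LF[6]=3
  step 8: row=3, L[3]='0', prepend. Next row=LF[3]=1
  step 9: row=1, L[1]='5', prepend. Next row=LF[1]=13
  step 10: row=13, L[13]='0', prepend. Next row=LF[13]=7
  step 11: row=7, L[7]='0', prepend. Next row=LF[7]=4
  step 12: row=4, L[4]='5', prepend. Next row=LF[4]=14
  step 13: row=14, L[14]='1', prepend. Next row=LF[14]=10
  step 14: row=10, L[10]='1', prepend. Next row=LF[10]=9
  step 15: row=9, L[9]='0', prepend. Next row=LF[9]=5
  step 16: row=5, L[5]='0', prepend. Next row=LF[5]=2
Reversed output: 001150050004055$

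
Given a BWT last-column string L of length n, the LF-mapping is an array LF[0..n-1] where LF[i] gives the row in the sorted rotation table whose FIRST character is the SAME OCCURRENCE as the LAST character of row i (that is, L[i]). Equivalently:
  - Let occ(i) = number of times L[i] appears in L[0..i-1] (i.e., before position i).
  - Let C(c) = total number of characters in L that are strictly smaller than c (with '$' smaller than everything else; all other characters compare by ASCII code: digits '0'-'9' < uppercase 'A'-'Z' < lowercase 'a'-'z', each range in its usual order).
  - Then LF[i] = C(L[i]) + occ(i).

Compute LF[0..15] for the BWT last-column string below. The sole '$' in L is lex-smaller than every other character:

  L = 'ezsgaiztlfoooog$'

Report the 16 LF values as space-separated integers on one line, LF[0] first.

Answer: 2 14 12 4 1 6 15 13 7 3 8 9 10 11 5 0

Derivation:
Char counts: '$':1, 'a':1, 'e':1, 'f':1, 'g':2, 'i':1, 'l':1, 'o':4, 's':1, 't':1, 'z':2
C (first-col start): C('$')=0, C('a')=1, C('e')=2, C('f')=3, C('g')=4, C('i')=6, C('l')=7, C('o')=8, C('s')=12, C('t')=13, C('z')=14
L[0]='e': occ=0, LF[0]=C('e')+0=2+0=2
L[1]='z': occ=0, LF[1]=C('z')+0=14+0=14
L[2]='s': occ=0, LF[2]=C('s')+0=12+0=12
L[3]='g': occ=0, LF[3]=C('g')+0=4+0=4
L[4]='a': occ=0, LF[4]=C('a')+0=1+0=1
L[5]='i': occ=0, LF[5]=C('i')+0=6+0=6
L[6]='z': occ=1, LF[6]=C('z')+1=14+1=15
L[7]='t': occ=0, LF[7]=C('t')+0=13+0=13
L[8]='l': occ=0, LF[8]=C('l')+0=7+0=7
L[9]='f': occ=0, LF[9]=C('f')+0=3+0=3
L[10]='o': occ=0, LF[10]=C('o')+0=8+0=8
L[11]='o': occ=1, LF[11]=C('o')+1=8+1=9
L[12]='o': occ=2, LF[12]=C('o')+2=8+2=10
L[13]='o': occ=3, LF[13]=C('o')+3=8+3=11
L[14]='g': occ=1, LF[14]=C('g')+1=4+1=5
L[15]='$': occ=0, LF[15]=C('$')+0=0+0=0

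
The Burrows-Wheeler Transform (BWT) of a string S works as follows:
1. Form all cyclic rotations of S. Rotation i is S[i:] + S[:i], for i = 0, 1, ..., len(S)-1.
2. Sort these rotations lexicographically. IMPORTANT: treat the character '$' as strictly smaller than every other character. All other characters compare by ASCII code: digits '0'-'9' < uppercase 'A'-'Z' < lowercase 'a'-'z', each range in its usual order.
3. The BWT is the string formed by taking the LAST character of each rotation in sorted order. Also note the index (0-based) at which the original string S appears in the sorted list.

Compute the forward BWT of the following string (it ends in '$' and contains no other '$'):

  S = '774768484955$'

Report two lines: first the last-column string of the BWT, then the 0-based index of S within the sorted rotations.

All 13 rotations (rotation i = S[i:]+S[:i]):
  rot[0] = 774768484955$
  rot[1] = 74768484955$7
  rot[2] = 4768484955$77
  rot[3] = 768484955$774
  rot[4] = 68484955$7747
  rot[5] = 8484955$77476
  rot[6] = 484955$774768
  rot[7] = 84955$7747684
  rot[8] = 4955$77476848
  rot[9] = 955$774768484
  rot[10] = 55$7747684849
  rot[11] = 5$77476848495
  rot[12] = $774768484955
Sorted (with $ < everything):
  sorted[0] = $774768484955  (last char: '5')
  sorted[1] = 4768484955$77  (last char: '7')
  sorted[2] = 484955$774768  (last char: '8')
  sorted[3] = 4955$77476848  (last char: '8')
  sorted[4] = 5$77476848495  (last char: '5')
  sorted[5] = 55$7747684849  (last char: '9')
  sorted[6] = 68484955$7747  (last char: '7')
  sorted[7] = 74768484955$7  (last char: '7')
  sorted[8] = 768484955$774  (last char: '4')
  sorted[9] = 774768484955$  (last char: '$')
  sorted[10] = 8484955$77476  (last char: '6')
  sorted[11] = 84955$7747684  (last char: '4')
  sorted[12] = 955$774768484  (last char: '4')
Last column: 578859774$644
Original string S is at sorted index 9

Answer: 578859774$644
9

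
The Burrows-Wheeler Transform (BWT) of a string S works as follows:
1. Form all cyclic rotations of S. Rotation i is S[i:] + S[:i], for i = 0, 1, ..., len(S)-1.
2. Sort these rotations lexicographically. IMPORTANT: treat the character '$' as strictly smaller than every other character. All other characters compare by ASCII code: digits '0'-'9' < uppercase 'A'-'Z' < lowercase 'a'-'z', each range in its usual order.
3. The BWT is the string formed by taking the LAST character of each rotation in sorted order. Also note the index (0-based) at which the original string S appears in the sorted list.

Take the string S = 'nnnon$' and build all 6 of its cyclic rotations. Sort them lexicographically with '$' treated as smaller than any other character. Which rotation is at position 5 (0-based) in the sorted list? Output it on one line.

Answer: on$nnn

Derivation:
All 6 rotations (rotation i = S[i:]+S[:i]):
  rot[0] = nnnon$
  rot[1] = nnon$n
  rot[2] = non$nn
  rot[3] = on$nnn
  rot[4] = n$nnno
  rot[5] = $nnnon
Sorted (with $ < everything):
  sorted[0] = $nnnon
  sorted[1] = n$nnno
  sorted[2] = nnnon$
  sorted[3] = nnon$n
  sorted[4] = non$nn
  sorted[5] = on$nnn
sorted[5] = on$nnn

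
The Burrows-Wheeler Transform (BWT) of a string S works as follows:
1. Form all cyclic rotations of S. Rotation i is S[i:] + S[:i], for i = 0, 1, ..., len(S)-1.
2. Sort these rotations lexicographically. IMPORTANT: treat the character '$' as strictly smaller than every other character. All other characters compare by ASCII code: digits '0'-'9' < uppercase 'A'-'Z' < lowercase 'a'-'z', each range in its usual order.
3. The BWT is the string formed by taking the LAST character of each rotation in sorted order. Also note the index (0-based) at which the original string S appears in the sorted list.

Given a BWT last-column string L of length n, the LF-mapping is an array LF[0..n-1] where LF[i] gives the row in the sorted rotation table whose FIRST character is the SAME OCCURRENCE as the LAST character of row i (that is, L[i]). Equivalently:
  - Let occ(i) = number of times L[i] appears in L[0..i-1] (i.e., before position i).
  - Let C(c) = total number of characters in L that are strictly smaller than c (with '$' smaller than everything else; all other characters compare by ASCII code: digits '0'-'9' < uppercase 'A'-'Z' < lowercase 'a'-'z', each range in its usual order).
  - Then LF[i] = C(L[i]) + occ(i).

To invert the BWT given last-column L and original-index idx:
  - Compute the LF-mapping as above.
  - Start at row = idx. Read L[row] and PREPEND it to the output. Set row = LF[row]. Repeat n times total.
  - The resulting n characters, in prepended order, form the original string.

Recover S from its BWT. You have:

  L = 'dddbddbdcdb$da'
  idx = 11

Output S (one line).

LF mapping: 6 7 8 2 9 10 3 11 5 12 4 0 13 1
Walk LF starting at row 11, prepending L[row]:
  step 1: row=11, L[11]='$', prepend. Next row=LF[11]=0
  step 2: row=0, L[0]='d', prepend. Next row=LF[0]=6
  step 3: row=6, L[6]='b', prepend. Next row=LF[6]=3
  step 4: row=3, L[3]='b', prepend. Next row=LF[3]=2
  step 5: row=2, L[2]='d', prepend. Next row=LF[2]=8
  step 6: row=8, L[8]='c', prepend. Next row=LF[8]=5
  step 7: row=5, L[5]='d', prepend. Next row=LF[5]=10
  step 8: row=10, L[10]='b', prepend. Next row=LF[10]=4
  step 9: row=4, L[4]='d', prepend. Next row=LF[4]=9
  step 10: row=9, L[9]='d', prepend. Next row=LF[9]=12
  step 11: row=12, L[12]='d', prepend. Next row=LF[12]=13
  step 12: row=13, L[13]='a', prepend. Next row=LF[13]=1
  step 13: row=1, L[1]='d', prepend. Next row=LF[1]=7
  step 14: row=7, L[7]='d', prepend. Next row=LF[7]=11
Reversed output: ddadddbdcdbbd$

Answer: ddadddbdcdbbd$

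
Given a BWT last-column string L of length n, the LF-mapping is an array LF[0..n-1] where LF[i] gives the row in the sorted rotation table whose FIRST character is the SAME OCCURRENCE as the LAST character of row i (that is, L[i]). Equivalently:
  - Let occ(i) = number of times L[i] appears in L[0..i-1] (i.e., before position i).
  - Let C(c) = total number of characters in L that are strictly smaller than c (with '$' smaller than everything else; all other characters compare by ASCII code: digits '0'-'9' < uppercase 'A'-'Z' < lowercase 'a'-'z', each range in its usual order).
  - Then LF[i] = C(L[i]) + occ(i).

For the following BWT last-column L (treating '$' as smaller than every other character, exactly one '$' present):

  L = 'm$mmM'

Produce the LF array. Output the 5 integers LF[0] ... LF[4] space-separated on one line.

Char counts: '$':1, 'M':1, 'm':3
C (first-col start): C('$')=0, C('M')=1, C('m')=2
L[0]='m': occ=0, LF[0]=C('m')+0=2+0=2
L[1]='$': occ=0, LF[1]=C('$')+0=0+0=0
L[2]='m': occ=1, LF[2]=C('m')+1=2+1=3
L[3]='m': occ=2, LF[3]=C('m')+2=2+2=4
L[4]='M': occ=0, LF[4]=C('M')+0=1+0=1

Answer: 2 0 3 4 1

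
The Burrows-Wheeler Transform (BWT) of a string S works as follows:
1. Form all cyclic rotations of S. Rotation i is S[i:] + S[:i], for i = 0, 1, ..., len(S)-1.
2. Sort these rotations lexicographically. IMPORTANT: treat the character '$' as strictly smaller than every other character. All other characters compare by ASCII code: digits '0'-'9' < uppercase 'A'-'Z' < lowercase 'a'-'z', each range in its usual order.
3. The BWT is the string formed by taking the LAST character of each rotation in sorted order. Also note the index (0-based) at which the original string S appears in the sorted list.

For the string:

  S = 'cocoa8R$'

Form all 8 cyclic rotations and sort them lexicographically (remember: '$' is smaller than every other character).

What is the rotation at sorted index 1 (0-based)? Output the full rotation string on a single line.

Answer: 8R$cocoa

Derivation:
All 8 rotations (rotation i = S[i:]+S[:i]):
  rot[0] = cocoa8R$
  rot[1] = ocoa8R$c
  rot[2] = coa8R$co
  rot[3] = oa8R$coc
  rot[4] = a8R$coco
  rot[5] = 8R$cocoa
  rot[6] = R$cocoa8
  rot[7] = $cocoa8R
Sorted (with $ < everything):
  sorted[0] = $cocoa8R
  sorted[1] = 8R$cocoa
  sorted[2] = R$cocoa8
  sorted[3] = a8R$coco
  sorted[4] = coa8R$co
  sorted[5] = cocoa8R$
  sorted[6] = oa8R$coc
  sorted[7] = ocoa8R$c
sorted[1] = 8R$cocoa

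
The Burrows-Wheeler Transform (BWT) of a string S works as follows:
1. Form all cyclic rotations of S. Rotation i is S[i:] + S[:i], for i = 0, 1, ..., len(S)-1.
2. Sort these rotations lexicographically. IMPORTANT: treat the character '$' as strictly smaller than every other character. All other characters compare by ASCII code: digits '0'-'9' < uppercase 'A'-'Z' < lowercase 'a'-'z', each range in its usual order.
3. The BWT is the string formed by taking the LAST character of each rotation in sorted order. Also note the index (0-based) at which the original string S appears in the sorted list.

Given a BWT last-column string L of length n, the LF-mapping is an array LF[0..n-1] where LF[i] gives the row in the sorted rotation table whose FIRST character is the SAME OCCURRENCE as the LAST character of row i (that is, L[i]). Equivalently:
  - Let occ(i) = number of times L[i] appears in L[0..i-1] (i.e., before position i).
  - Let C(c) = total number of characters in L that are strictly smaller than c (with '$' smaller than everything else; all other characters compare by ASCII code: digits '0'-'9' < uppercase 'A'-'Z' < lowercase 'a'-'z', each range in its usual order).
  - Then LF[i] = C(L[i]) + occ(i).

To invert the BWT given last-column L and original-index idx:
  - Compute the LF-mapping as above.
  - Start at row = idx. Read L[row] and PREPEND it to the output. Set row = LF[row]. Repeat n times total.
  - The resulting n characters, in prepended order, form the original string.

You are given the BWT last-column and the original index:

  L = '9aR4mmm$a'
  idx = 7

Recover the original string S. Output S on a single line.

Answer: mamma4R9$

Derivation:
LF mapping: 2 4 3 1 6 7 8 0 5
Walk LF starting at row 7, prepending L[row]:
  step 1: row=7, L[7]='$', prepend. Next row=LF[7]=0
  step 2: row=0, L[0]='9', prepend. Next row=LF[0]=2
  step 3: row=2, L[2]='R', prepend. Next row=LF[2]=3
  step 4: row=3, L[3]='4', prepend. Next row=LF[3]=1
  step 5: row=1, L[1]='a', prepend. Next row=LF[1]=4
  step 6: row=4, L[4]='m', prepend. Next row=LF[4]=6
  step 7: row=6, L[6]='m', prepend. Next row=LF[6]=8
  step 8: row=8, L[8]='a', prepend. Next row=LF[8]=5
  step 9: row=5, L[5]='m', prepend. Next row=LF[5]=7
Reversed output: mamma4R9$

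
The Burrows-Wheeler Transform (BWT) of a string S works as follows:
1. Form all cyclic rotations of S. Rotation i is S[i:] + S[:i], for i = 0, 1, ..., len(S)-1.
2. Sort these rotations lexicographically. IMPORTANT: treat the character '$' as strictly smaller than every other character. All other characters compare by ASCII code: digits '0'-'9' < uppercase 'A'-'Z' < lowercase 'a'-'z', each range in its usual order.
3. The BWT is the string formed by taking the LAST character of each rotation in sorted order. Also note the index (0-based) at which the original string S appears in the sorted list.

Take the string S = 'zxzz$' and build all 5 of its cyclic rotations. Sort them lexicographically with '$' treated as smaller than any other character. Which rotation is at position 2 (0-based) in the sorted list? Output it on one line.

All 5 rotations (rotation i = S[i:]+S[:i]):
  rot[0] = zxzz$
  rot[1] = xzz$z
  rot[2] = zz$zx
  rot[3] = z$zxz
  rot[4] = $zxzz
Sorted (with $ < everything):
  sorted[0] = $zxzz
  sorted[1] = xzz$z
  sorted[2] = z$zxz
  sorted[3] = zxzz$
  sorted[4] = zz$zx
sorted[2] = z$zxz

Answer: z$zxz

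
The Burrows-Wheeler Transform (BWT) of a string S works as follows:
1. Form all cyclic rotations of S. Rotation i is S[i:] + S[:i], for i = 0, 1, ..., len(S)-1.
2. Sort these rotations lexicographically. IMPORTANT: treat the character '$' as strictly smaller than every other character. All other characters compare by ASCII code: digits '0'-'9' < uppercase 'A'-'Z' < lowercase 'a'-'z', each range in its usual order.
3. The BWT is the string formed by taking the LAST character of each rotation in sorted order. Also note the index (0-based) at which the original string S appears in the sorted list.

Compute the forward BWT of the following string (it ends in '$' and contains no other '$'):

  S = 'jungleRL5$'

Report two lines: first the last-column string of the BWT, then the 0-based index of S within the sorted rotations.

Answer: 5LReln$guj
6

Derivation:
All 10 rotations (rotation i = S[i:]+S[:i]):
  rot[0] = jungleRL5$
  rot[1] = ungleRL5$j
  rot[2] = ngleRL5$ju
  rot[3] = gleRL5$jun
  rot[4] = leRL5$jung
  rot[5] = eRL5$jungl
  rot[6] = RL5$jungle
  rot[7] = L5$jungleR
  rot[8] = 5$jungleRL
  rot[9] = $jungleRL5
Sorted (with $ < everything):
  sorted[0] = $jungleRL5  (last char: '5')
  sorted[1] = 5$jungleRL  (last char: 'L')
  sorted[2] = L5$jungleR  (last char: 'R')
  sorted[3] = RL5$jungle  (last char: 'e')
  sorted[4] = eRL5$jungl  (last char: 'l')
  sorted[5] = gleRL5$jun  (last char: 'n')
  sorted[6] = jungleRL5$  (last char: '$')
  sorted[7] = leRL5$jung  (last char: 'g')
  sorted[8] = ngleRL5$ju  (last char: 'u')
  sorted[9] = ungleRL5$j  (last char: 'j')
Last column: 5LReln$guj
Original string S is at sorted index 6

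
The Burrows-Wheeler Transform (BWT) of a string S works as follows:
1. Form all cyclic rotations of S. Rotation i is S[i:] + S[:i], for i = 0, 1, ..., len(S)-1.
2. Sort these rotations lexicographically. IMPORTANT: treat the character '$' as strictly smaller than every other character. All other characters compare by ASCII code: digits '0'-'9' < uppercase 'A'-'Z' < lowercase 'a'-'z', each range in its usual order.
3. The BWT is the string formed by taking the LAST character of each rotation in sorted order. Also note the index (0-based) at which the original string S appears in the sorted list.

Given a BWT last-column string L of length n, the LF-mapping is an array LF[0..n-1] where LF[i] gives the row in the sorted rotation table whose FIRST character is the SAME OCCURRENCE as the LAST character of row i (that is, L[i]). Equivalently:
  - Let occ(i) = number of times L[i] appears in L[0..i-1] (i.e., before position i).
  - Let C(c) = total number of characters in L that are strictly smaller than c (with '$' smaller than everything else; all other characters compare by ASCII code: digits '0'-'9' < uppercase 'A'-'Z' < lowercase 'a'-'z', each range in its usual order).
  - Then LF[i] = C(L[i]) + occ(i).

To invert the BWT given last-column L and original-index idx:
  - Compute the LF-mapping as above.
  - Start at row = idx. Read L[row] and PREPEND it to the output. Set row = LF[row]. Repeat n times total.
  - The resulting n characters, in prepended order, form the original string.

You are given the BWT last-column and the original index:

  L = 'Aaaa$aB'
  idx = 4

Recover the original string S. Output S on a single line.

LF mapping: 1 3 4 5 0 6 2
Walk LF starting at row 4, prepending L[row]:
  step 1: row=4, L[4]='$', prepend. Next row=LF[4]=0
  step 2: row=0, L[0]='A', prepend. Next row=LF[0]=1
  step 3: row=1, L[1]='a', prepend. Next row=LF[1]=3
  step 4: row=3, L[3]='a', prepend. Next row=LF[3]=5
  step 5: row=5, L[5]='a', prepend. Next row=LF[5]=6
  step 6: row=6, L[6]='B', prepend. Next row=LF[6]=2
  step 7: row=2, L[2]='a', prepend. Next row=LF[2]=4
Reversed output: aBaaaA$

Answer: aBaaaA$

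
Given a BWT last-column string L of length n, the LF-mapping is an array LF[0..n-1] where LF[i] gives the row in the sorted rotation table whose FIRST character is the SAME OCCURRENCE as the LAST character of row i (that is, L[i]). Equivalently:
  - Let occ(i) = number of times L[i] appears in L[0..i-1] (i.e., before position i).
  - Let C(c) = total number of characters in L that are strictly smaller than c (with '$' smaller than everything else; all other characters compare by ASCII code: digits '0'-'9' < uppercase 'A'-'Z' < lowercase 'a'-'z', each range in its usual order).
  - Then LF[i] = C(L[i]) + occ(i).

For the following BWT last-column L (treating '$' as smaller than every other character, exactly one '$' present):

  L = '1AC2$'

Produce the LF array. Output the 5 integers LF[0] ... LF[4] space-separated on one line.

Char counts: '$':1, '1':1, '2':1, 'A':1, 'C':1
C (first-col start): C('$')=0, C('1')=1, C('2')=2, C('A')=3, C('C')=4
L[0]='1': occ=0, LF[0]=C('1')+0=1+0=1
L[1]='A': occ=0, LF[1]=C('A')+0=3+0=3
L[2]='C': occ=0, LF[2]=C('C')+0=4+0=4
L[3]='2': occ=0, LF[3]=C('2')+0=2+0=2
L[4]='$': occ=0, LF[4]=C('$')+0=0+0=0

Answer: 1 3 4 2 0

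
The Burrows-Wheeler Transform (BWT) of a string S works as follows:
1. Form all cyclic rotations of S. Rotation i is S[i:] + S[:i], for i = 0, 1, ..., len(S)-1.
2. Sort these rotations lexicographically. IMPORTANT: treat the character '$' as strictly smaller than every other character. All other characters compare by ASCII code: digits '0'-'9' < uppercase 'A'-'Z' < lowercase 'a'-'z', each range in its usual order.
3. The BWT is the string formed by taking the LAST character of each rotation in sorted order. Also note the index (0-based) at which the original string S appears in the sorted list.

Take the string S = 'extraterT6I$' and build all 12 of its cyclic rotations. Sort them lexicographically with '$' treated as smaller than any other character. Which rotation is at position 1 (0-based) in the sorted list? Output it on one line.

All 12 rotations (rotation i = S[i:]+S[:i]):
  rot[0] = extraterT6I$
  rot[1] = xtraterT6I$e
  rot[2] = traterT6I$ex
  rot[3] = raterT6I$ext
  rot[4] = aterT6I$extr
  rot[5] = terT6I$extra
  rot[6] = erT6I$extrat
  rot[7] = rT6I$extrate
  rot[8] = T6I$extrater
  rot[9] = 6I$extraterT
  rot[10] = I$extraterT6
  rot[11] = $extraterT6I
Sorted (with $ < everything):
  sorted[0] = $extraterT6I
  sorted[1] = 6I$extraterT
  sorted[2] = I$extraterT6
  sorted[3] = T6I$extrater
  sorted[4] = aterT6I$extr
  sorted[5] = erT6I$extrat
  sorted[6] = extraterT6I$
  sorted[7] = rT6I$extrate
  sorted[8] = raterT6I$ext
  sorted[9] = terT6I$extra
  sorted[10] = traterT6I$ex
  sorted[11] = xtraterT6I$e
sorted[1] = 6I$extraterT

Answer: 6I$extraterT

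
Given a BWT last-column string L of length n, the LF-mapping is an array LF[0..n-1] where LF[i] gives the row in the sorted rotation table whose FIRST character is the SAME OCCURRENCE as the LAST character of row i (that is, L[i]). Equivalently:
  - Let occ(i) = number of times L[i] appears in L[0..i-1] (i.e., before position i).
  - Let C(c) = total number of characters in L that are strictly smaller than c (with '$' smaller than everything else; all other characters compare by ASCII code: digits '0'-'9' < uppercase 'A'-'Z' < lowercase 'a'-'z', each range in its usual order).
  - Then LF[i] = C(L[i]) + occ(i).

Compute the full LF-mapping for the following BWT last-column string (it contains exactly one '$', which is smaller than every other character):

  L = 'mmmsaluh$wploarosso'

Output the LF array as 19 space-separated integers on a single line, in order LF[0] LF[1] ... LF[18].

Char counts: '$':1, 'a':2, 'h':1, 'l':2, 'm':3, 'o':3, 'p':1, 'r':1, 's':3, 'u':1, 'w':1
C (first-col start): C('$')=0, C('a')=1, C('h')=3, C('l')=4, C('m')=6, C('o')=9, C('p')=12, C('r')=13, C('s')=14, C('u')=17, C('w')=18
L[0]='m': occ=0, LF[0]=C('m')+0=6+0=6
L[1]='m': occ=1, LF[1]=C('m')+1=6+1=7
L[2]='m': occ=2, LF[2]=C('m')+2=6+2=8
L[3]='s': occ=0, LF[3]=C('s')+0=14+0=14
L[4]='a': occ=0, LF[4]=C('a')+0=1+0=1
L[5]='l': occ=0, LF[5]=C('l')+0=4+0=4
L[6]='u': occ=0, LF[6]=C('u')+0=17+0=17
L[7]='h': occ=0, LF[7]=C('h')+0=3+0=3
L[8]='$': occ=0, LF[8]=C('$')+0=0+0=0
L[9]='w': occ=0, LF[9]=C('w')+0=18+0=18
L[10]='p': occ=0, LF[10]=C('p')+0=12+0=12
L[11]='l': occ=1, LF[11]=C('l')+1=4+1=5
L[12]='o': occ=0, LF[12]=C('o')+0=9+0=9
L[13]='a': occ=1, LF[13]=C('a')+1=1+1=2
L[14]='r': occ=0, LF[14]=C('r')+0=13+0=13
L[15]='o': occ=1, LF[15]=C('o')+1=9+1=10
L[16]='s': occ=1, LF[16]=C('s')+1=14+1=15
L[17]='s': occ=2, LF[17]=C('s')+2=14+2=16
L[18]='o': occ=2, LF[18]=C('o')+2=9+2=11

Answer: 6 7 8 14 1 4 17 3 0 18 12 5 9 2 13 10 15 16 11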